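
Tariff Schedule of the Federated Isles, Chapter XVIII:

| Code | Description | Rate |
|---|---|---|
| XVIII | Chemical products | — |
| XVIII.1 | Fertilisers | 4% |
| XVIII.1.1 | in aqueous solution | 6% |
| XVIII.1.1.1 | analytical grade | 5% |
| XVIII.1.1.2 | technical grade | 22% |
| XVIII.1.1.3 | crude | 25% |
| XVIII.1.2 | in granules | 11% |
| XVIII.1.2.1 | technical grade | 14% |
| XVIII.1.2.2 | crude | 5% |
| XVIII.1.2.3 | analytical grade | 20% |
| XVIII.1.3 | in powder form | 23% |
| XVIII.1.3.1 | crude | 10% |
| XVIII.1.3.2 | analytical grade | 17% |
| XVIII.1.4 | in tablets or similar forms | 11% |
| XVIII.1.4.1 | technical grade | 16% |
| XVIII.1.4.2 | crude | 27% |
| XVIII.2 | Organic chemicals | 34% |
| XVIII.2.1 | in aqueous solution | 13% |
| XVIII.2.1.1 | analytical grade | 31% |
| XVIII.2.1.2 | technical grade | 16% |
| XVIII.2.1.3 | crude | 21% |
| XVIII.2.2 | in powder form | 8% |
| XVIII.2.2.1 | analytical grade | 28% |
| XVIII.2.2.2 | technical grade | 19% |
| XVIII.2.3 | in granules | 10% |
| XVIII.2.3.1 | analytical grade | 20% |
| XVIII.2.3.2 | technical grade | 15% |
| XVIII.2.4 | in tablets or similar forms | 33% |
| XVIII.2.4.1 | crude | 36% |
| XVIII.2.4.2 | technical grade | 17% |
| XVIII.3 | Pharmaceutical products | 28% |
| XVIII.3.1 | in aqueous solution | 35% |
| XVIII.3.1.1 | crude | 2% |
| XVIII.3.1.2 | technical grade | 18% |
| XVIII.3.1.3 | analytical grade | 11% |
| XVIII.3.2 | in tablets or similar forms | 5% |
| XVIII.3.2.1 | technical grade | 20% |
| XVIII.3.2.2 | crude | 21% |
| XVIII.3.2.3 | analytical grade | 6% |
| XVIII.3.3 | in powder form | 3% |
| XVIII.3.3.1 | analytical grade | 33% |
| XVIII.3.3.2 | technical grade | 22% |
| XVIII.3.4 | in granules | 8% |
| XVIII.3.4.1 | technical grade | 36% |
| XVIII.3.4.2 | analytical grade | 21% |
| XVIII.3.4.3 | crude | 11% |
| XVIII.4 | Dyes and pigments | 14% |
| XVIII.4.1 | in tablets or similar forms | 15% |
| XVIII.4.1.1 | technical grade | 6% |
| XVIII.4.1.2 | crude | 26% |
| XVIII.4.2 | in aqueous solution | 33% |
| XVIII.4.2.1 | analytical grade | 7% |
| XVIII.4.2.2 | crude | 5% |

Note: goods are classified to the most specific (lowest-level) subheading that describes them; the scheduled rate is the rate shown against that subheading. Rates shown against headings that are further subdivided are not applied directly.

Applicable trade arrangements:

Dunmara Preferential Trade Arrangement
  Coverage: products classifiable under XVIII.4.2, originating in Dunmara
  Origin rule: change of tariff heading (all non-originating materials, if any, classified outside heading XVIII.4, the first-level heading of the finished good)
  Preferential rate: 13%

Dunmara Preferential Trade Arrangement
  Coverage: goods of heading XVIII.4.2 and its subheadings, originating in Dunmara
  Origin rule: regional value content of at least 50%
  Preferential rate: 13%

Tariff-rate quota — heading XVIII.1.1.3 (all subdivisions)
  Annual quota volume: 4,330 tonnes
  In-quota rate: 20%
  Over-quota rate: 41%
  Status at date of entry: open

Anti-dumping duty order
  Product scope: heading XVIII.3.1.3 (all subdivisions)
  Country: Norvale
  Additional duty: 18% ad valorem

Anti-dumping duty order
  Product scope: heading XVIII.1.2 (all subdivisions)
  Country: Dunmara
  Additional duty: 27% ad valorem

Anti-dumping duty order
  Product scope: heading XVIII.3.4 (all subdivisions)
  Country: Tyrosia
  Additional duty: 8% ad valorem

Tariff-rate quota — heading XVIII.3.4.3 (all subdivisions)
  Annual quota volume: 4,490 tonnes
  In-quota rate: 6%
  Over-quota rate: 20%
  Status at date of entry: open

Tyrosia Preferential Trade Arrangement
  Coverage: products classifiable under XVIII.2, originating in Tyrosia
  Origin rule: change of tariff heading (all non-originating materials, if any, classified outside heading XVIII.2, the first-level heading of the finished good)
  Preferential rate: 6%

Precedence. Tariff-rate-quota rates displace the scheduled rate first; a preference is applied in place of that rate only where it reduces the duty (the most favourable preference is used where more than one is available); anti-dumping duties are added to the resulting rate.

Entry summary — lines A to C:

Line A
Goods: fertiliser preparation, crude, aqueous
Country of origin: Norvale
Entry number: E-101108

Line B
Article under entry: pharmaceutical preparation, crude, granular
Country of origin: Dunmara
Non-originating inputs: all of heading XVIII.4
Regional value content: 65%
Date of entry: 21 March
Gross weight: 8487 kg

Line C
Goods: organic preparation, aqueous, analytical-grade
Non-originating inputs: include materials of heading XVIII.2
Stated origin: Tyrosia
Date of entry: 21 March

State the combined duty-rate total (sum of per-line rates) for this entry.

57%

Line A: fertiliser → XVIII.1; aqueous → XVIII.1.1; crude → XVIII.1.1.3. Scheduled 25%. quota on XVIII.1.1.3 open → in-quota 20%. → 20%.
Line B: pharmaceutical → XVIII.3; granular → XVIII.3.4; crude → XVIII.3.4.3. Scheduled 11%. quota on XVIII.3.4.3 open → in-quota 6%; Dunmara agreement on XVIII.4.2: XVIII.3.4.3 not covered; Dunmara agreement on XVIII.4.2: XVIII.3.4.3 not covered. → 6%.
Line C: organic → XVIII.2; aqueous → XVIII.2.1; analytical-grade → XVIII.2.1.1. Scheduled 31%. Tyrosia agreement on XVIII.2: CTH not met. → 31%.
Sum: 20% + 6% + 31% = 57%.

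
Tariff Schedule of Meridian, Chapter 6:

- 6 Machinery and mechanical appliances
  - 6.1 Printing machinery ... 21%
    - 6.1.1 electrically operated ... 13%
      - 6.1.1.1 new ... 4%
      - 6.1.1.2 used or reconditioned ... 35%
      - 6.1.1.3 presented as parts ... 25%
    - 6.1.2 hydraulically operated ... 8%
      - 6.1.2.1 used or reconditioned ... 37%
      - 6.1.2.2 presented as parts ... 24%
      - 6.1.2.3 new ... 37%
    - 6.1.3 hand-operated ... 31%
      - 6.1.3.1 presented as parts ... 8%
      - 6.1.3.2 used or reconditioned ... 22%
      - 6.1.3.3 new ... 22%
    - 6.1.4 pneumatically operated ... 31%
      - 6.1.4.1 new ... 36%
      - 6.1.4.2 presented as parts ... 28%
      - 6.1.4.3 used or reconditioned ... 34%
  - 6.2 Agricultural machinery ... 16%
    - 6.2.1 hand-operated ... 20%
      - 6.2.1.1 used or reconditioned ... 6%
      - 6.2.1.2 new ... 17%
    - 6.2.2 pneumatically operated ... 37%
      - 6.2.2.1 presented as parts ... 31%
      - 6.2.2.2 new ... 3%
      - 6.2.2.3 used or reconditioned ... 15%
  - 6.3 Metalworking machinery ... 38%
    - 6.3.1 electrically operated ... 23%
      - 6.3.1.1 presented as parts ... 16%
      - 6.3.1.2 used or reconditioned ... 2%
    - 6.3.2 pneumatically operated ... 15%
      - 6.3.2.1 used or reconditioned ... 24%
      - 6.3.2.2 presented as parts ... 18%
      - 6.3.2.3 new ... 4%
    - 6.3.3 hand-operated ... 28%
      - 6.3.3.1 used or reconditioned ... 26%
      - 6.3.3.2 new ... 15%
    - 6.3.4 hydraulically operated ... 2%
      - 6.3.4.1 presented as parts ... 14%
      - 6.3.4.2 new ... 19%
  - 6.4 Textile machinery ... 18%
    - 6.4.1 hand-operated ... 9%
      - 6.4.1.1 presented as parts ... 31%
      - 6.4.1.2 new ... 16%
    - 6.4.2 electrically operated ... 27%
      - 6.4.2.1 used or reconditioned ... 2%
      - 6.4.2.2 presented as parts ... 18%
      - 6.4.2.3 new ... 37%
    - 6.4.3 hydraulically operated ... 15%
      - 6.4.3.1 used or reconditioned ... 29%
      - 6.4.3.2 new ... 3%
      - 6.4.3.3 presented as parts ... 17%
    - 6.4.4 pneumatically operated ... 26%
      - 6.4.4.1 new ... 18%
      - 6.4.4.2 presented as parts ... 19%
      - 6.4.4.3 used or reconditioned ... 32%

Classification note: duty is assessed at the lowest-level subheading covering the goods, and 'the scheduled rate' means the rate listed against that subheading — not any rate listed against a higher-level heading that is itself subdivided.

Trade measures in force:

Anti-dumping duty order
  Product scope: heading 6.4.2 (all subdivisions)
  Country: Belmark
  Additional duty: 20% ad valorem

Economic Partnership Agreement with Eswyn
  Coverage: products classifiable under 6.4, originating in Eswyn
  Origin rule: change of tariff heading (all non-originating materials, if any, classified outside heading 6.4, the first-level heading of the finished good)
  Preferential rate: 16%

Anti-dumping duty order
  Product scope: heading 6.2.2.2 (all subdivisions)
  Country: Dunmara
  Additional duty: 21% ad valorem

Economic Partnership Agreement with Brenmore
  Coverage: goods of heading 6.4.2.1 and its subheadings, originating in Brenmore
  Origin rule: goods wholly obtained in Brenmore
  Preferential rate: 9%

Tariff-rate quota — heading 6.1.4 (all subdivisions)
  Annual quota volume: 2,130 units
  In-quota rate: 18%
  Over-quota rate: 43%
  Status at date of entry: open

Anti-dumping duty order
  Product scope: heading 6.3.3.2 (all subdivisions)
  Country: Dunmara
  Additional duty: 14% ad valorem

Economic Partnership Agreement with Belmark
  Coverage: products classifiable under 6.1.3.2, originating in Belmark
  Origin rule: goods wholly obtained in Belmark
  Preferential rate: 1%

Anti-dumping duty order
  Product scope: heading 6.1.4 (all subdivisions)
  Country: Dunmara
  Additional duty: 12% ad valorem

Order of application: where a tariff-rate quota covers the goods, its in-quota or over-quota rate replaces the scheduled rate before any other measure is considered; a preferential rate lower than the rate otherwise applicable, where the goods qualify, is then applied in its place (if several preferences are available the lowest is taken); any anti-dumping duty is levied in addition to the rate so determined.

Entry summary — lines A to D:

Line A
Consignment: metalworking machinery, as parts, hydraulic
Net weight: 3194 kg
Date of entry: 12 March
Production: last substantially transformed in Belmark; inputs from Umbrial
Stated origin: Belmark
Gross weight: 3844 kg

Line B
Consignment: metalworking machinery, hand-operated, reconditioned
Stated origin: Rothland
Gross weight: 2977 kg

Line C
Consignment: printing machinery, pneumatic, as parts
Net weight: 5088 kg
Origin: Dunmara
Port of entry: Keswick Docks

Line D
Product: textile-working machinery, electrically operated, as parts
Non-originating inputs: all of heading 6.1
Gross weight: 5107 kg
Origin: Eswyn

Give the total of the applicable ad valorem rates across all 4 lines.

86%

Line A: metalworking → 6.3; hydraulic → 6.3.4; as parts → 6.3.4.1. Scheduled 14%. Belmark agreement on 6.1.3.2: 6.3.4.1 not covered. → 14%.
Line B: metalworking → 6.3; hand-operated → 6.3.3; reconditioned → 6.3.3.1. Scheduled 26%. No special measure applies. → 26%.
Line C: printing → 6.1; pneumatic → 6.1.4; as parts → 6.1.4.2. Scheduled 28%. quota on 6.1.4 open → in-quota 18%; anti-dumping (Dunmara, 6.1.4): +12%; total 18% + 12% = 30%. → 30%.
Line D: textile-working → 6.4; electrically operated → 6.4.2; as parts → 6.4.2.2. Scheduled 18%. Eswyn agreement on 6.4: CTH met → 16% available; preferential 16%. → 16%.
Sum: 14% + 26% + 30% + 16% = 86%.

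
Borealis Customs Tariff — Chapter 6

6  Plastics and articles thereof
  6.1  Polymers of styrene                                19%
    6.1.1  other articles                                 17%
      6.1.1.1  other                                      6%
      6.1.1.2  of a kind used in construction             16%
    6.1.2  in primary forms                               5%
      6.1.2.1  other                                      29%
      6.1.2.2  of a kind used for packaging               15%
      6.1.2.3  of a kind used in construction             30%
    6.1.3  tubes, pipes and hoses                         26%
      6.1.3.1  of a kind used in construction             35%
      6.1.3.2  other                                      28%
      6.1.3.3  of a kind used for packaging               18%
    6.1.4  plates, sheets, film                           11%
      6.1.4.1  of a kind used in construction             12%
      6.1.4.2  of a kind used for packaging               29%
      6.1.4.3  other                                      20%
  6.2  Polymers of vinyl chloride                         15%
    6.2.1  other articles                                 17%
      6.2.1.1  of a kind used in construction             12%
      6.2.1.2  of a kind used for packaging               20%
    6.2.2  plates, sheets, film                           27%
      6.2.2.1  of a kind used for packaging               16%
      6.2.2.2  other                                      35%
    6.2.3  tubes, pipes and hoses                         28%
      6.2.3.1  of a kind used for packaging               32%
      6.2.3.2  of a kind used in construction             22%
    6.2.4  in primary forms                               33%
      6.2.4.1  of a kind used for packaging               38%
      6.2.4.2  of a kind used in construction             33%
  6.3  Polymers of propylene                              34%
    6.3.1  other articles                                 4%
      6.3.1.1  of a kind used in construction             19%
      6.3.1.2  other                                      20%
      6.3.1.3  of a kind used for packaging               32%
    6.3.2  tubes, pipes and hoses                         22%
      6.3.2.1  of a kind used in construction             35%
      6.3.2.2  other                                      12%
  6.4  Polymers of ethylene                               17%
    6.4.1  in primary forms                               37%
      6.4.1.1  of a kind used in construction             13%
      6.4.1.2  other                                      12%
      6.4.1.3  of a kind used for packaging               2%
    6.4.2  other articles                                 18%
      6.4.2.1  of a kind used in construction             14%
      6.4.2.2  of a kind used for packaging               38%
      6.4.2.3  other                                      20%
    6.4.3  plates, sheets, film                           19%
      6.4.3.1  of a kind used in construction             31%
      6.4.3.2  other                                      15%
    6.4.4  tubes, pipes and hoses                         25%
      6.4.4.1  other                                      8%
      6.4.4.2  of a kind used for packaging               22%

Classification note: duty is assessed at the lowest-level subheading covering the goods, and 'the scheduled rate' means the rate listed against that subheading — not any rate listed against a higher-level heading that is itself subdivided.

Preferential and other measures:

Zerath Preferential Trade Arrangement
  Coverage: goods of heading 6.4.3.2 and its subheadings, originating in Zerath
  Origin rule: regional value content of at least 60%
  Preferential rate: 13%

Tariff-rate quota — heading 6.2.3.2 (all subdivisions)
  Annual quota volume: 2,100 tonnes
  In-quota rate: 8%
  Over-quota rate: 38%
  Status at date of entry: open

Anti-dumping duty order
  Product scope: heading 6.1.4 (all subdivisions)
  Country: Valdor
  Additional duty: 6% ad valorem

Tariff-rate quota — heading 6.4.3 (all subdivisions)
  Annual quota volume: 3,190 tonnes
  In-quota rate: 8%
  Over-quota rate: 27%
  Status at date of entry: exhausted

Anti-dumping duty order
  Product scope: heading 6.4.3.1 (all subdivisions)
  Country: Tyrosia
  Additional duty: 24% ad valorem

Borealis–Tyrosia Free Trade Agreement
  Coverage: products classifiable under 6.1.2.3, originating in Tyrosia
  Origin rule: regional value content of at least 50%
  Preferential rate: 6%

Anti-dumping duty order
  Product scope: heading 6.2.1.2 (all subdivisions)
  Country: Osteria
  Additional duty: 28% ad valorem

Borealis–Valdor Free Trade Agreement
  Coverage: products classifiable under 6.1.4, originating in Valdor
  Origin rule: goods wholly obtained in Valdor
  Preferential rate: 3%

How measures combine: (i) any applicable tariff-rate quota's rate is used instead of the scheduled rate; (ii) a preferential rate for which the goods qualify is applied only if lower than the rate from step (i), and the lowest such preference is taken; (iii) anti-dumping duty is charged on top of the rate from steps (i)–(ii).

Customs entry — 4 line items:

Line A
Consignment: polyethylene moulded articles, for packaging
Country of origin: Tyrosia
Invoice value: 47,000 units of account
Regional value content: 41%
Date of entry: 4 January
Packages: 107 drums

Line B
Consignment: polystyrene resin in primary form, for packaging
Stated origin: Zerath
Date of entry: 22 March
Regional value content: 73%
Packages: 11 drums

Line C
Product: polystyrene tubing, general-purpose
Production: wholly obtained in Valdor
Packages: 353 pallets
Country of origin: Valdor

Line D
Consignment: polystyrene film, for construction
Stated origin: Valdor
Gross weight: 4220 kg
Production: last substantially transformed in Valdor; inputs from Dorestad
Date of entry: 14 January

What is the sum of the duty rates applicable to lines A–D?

99%

Line A: polyethylene → 6.4; moulded articles → 6.4.2; for packaging → 6.4.2.2. Scheduled 38%. Tyrosia agreement on 6.1.2.3: 6.4.2.2 not covered. → 38%.
Line B: polystyrene → 6.1; resin in primary form → 6.1.2; for packaging → 6.1.2.2. Scheduled 15%. Zerath agreement on 6.4.3.2: 6.1.2.2 not covered. → 15%.
Line C: polystyrene → 6.1; tubing → 6.1.3; general-purpose → 6.1.3.2. Scheduled 28%. Valdor agreement on 6.1.4: 6.1.3.2 not covered. → 28%.
Line D: polystyrene → 6.1; film → 6.1.4; for construction → 6.1.4.1. Scheduled 12%. Valdor agreement on 6.1.4: not wholly obtained; anti-dumping (Valdor, 6.1.4): +6%; total 12% + 6% = 18%. → 18%.
Sum: 38% + 15% + 28% + 18% = 99%.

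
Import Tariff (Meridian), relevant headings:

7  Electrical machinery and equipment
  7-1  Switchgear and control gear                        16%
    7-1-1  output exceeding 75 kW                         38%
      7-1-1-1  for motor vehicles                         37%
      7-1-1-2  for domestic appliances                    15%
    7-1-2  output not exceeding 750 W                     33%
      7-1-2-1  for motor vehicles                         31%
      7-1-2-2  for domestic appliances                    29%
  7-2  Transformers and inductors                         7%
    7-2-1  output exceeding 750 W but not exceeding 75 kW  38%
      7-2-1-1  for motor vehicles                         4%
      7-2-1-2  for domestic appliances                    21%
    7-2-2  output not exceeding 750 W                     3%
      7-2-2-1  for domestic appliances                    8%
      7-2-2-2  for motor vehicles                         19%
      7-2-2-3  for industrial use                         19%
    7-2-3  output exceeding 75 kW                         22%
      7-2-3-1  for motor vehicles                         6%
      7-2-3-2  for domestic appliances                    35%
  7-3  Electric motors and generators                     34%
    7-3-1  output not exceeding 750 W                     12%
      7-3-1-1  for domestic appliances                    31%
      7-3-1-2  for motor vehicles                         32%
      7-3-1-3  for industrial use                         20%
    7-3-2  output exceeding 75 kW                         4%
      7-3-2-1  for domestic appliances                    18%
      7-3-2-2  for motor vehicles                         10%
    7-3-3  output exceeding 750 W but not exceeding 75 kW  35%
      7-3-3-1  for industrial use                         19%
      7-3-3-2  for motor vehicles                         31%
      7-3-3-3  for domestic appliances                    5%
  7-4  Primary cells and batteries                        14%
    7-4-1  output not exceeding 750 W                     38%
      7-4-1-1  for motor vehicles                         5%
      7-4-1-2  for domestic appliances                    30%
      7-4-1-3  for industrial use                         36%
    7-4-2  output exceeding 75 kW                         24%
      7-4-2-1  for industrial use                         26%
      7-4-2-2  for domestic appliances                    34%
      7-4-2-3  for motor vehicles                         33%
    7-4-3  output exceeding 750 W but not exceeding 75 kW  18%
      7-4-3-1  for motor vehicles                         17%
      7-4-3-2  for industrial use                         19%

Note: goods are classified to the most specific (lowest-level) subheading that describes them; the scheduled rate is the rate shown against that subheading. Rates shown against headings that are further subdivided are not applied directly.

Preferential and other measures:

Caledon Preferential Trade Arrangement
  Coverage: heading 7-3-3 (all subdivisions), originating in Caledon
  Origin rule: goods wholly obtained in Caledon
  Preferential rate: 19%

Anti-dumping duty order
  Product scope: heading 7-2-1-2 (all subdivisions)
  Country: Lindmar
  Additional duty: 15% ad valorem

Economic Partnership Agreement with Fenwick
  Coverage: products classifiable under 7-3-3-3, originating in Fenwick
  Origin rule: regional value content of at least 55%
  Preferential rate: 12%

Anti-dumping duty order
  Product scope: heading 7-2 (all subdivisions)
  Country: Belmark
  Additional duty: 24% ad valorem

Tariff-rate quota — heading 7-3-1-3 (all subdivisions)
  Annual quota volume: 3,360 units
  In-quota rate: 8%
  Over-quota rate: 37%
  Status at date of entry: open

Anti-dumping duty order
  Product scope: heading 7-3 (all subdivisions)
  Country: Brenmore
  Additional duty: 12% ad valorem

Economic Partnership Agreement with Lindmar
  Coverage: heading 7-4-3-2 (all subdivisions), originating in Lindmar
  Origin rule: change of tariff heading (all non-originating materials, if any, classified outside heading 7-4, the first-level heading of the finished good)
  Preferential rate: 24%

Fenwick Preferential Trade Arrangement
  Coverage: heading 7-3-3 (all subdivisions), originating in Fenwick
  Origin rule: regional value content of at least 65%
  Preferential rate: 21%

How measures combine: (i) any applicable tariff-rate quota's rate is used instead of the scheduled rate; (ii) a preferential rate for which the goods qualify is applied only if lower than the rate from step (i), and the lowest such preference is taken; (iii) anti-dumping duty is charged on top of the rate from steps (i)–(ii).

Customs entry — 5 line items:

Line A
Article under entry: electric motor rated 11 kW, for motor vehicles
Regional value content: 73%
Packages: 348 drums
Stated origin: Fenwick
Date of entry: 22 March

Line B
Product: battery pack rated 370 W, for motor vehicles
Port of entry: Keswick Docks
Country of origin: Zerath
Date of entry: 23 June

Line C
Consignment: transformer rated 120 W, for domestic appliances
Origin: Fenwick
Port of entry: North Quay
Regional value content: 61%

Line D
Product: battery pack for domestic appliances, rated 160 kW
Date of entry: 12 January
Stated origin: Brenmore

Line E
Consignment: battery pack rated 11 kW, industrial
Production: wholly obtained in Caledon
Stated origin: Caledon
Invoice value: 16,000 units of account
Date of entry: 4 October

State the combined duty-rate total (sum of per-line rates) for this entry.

87%

Line A: electric motor → 7-3; rated 11 kW → 7-3-3; for motor vehicles → 7-3-3-2. Scheduled 31%. Fenwick agreement on 7-3-3-3: 7-3-3-2 not covered; Fenwick agreement on 7-3-3: RVC ≥ 65% → 21% available; preferential 21%. → 21%.
Line B: battery pack → 7-4; rated 370 W → 7-4-1; for motor vehicles → 7-4-1-1. Scheduled 5%. No special measure applies. → 5%.
Line C: transformer → 7-2; rated 120 W → 7-2-2; for domestic appliances → 7-2-2-1. Scheduled 8%. Fenwick agreement on 7-3-3-3: 7-2-2-1 not covered; Fenwick agreement on 7-3-3: 7-2-2-1 not covered. → 8%.
Line D: battery pack → 7-4; rated 160 kW → 7-4-2; for domestic appliances → 7-4-2-2. Scheduled 34%. No special measure applies. → 34%.
Line E: battery pack → 7-4; rated 11 kW → 7-4-3; industrial → 7-4-3-2. Scheduled 19%. Caledon agreement on 7-3-3: 7-4-3-2 not covered. → 19%.
Sum: 21% + 5% + 8% + 34% + 19% = 87%.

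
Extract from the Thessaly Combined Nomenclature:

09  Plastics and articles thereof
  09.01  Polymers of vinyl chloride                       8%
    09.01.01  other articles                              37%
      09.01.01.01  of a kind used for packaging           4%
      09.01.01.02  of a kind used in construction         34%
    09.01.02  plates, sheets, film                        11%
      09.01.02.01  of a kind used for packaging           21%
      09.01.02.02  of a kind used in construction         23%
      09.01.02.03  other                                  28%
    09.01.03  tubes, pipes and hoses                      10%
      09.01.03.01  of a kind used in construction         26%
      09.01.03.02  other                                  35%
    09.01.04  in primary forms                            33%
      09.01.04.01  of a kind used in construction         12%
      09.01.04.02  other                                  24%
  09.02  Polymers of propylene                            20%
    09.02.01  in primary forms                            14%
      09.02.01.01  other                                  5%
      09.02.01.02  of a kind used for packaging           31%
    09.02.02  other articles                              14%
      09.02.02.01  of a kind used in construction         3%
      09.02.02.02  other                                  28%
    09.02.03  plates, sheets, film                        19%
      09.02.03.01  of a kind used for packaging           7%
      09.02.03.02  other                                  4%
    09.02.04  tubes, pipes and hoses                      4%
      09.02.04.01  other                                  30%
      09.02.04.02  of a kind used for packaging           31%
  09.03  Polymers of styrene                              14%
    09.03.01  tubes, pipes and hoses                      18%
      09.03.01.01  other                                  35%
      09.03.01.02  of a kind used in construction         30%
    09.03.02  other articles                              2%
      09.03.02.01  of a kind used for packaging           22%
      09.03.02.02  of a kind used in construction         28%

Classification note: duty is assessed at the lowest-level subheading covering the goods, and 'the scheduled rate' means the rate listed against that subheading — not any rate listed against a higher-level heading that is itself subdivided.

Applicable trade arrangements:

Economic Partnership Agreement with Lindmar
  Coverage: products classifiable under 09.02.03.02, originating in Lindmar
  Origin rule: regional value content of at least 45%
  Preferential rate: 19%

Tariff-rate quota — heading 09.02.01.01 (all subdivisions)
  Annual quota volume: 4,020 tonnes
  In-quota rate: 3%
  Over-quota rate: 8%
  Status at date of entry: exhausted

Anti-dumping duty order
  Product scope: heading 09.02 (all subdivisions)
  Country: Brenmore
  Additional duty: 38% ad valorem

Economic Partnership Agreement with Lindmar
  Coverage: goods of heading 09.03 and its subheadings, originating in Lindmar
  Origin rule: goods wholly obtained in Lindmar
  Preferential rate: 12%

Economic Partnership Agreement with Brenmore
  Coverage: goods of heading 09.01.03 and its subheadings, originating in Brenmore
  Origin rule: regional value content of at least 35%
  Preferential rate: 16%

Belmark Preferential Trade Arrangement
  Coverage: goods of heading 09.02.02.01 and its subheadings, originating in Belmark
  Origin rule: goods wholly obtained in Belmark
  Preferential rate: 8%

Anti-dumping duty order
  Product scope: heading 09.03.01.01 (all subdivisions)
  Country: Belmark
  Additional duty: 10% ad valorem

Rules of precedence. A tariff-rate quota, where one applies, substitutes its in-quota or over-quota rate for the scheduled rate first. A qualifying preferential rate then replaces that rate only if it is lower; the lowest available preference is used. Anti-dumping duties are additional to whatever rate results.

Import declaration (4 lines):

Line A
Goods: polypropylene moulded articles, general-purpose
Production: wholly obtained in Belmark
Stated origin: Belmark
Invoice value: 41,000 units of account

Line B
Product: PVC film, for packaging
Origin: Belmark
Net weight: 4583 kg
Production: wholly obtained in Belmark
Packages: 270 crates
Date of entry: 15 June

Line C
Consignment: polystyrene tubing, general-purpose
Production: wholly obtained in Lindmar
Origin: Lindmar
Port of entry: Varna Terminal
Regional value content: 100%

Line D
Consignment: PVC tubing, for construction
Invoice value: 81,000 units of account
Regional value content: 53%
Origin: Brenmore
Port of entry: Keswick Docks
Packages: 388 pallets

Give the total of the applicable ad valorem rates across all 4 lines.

77%

Line A: polypropylene → 09.02; moulded articles → 09.02.02; general-purpose → 09.02.02.02. Scheduled 28%. Belmark agreement on 09.02.02.01: 09.02.02.02 not covered. → 28%.
Line B: PVC → 09.01; film → 09.01.02; for packaging → 09.01.02.01. Scheduled 21%. Belmark agreement on 09.02.02.01: 09.01.02.01 not covered. → 21%.
Line C: polystyrene → 09.03; tubing → 09.03.01; general-purpose → 09.03.01.01. Scheduled 35%. Lindmar agreement on 09.02.03.02: 09.03.01.01 not covered; Lindmar agreement on 09.03: wholly obtained → 12% available; preferential 12%. → 12%.
Line D: PVC → 09.01; tubing → 09.01.03; for construction → 09.01.03.01. Scheduled 26%. Brenmore agreement on 09.01.03: RVC ≥ 35% → 16% available; preferential 16%. → 16%.
Sum: 28% + 21% + 12% + 16% = 77%.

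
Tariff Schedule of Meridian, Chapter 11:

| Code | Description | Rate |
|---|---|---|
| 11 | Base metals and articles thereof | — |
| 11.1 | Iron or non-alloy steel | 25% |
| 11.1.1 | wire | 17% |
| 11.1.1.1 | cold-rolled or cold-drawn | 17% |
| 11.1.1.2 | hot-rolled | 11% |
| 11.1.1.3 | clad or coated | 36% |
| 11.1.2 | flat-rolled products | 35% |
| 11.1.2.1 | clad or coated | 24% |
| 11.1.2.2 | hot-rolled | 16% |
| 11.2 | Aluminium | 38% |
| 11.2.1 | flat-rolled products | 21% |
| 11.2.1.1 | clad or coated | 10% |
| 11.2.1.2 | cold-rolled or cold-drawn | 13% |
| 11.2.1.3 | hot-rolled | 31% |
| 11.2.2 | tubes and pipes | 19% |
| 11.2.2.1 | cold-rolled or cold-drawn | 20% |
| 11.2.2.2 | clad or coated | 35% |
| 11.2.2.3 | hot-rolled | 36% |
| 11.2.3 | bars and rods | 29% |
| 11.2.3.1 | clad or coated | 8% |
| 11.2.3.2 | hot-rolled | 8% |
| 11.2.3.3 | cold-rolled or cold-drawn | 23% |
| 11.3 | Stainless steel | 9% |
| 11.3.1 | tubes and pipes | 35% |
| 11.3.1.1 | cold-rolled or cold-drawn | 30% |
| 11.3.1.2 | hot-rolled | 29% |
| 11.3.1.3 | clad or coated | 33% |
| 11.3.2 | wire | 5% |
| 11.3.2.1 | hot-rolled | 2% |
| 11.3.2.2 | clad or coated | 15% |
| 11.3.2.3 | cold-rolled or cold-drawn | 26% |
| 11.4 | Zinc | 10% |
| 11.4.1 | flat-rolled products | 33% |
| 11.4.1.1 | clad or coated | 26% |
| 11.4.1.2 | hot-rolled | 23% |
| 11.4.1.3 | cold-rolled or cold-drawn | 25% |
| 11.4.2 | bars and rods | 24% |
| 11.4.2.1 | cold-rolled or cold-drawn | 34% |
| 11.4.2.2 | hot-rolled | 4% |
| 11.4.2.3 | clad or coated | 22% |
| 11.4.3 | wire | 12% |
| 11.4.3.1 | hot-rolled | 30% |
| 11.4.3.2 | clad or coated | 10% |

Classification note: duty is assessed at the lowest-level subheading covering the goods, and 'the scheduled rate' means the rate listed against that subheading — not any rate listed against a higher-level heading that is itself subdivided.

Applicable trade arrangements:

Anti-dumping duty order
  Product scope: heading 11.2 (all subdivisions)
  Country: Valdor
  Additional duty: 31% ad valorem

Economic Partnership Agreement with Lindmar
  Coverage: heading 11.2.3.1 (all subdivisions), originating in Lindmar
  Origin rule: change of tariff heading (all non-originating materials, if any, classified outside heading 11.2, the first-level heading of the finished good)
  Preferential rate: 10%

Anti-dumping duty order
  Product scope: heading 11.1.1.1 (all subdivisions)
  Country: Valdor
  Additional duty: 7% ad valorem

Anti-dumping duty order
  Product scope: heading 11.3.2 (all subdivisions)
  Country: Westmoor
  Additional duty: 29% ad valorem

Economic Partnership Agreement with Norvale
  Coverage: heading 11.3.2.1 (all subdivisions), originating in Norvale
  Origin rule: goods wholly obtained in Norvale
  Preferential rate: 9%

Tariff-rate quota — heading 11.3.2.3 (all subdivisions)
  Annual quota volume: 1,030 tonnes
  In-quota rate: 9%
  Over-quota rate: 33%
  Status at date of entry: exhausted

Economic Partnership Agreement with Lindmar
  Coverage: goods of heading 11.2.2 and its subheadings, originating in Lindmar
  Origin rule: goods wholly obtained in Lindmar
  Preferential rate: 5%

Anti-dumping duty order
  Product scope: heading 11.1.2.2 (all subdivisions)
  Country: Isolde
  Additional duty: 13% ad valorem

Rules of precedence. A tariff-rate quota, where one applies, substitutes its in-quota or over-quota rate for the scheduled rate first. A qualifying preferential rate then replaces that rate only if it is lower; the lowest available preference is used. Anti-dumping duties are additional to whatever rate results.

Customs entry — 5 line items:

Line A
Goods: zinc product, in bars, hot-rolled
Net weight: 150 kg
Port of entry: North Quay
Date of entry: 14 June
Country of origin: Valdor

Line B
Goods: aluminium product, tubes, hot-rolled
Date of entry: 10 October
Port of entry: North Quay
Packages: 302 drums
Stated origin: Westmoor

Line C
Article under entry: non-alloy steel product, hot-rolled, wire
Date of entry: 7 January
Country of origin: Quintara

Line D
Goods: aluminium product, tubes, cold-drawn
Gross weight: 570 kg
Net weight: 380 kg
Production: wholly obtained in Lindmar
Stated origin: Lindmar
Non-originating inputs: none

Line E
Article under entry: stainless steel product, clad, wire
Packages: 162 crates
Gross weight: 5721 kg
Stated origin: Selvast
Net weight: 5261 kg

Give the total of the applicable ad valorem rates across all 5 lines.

71%

Line A: zinc → 11.4; in bars → 11.4.2; hot-rolled → 11.4.2.2. Scheduled 4%. No special measure applies. → 4%.
Line B: aluminium → 11.2; tubes → 11.2.2; hot-rolled → 11.2.2.3. Scheduled 36%. No special measure applies. → 36%.
Line C: non-alloy steel → 11.1; wire → 11.1.1; hot-rolled → 11.1.1.2. Scheduled 11%. No special measure applies. → 11%.
Line D: aluminium → 11.2; tubes → 11.2.2; cold-drawn → 11.2.2.1. Scheduled 20%. Lindmar agreement on 11.2.3.1: 11.2.2.1 not covered; Lindmar agreement on 11.2.2: wholly obtained → 5% available; preferential 5%. → 5%.
Line E: stainless steel → 11.3; wire → 11.3.2; clad → 11.3.2.2. Scheduled 15%. No special measure applies. → 15%.
Sum: 4% + 36% + 11% + 5% + 15% = 71%.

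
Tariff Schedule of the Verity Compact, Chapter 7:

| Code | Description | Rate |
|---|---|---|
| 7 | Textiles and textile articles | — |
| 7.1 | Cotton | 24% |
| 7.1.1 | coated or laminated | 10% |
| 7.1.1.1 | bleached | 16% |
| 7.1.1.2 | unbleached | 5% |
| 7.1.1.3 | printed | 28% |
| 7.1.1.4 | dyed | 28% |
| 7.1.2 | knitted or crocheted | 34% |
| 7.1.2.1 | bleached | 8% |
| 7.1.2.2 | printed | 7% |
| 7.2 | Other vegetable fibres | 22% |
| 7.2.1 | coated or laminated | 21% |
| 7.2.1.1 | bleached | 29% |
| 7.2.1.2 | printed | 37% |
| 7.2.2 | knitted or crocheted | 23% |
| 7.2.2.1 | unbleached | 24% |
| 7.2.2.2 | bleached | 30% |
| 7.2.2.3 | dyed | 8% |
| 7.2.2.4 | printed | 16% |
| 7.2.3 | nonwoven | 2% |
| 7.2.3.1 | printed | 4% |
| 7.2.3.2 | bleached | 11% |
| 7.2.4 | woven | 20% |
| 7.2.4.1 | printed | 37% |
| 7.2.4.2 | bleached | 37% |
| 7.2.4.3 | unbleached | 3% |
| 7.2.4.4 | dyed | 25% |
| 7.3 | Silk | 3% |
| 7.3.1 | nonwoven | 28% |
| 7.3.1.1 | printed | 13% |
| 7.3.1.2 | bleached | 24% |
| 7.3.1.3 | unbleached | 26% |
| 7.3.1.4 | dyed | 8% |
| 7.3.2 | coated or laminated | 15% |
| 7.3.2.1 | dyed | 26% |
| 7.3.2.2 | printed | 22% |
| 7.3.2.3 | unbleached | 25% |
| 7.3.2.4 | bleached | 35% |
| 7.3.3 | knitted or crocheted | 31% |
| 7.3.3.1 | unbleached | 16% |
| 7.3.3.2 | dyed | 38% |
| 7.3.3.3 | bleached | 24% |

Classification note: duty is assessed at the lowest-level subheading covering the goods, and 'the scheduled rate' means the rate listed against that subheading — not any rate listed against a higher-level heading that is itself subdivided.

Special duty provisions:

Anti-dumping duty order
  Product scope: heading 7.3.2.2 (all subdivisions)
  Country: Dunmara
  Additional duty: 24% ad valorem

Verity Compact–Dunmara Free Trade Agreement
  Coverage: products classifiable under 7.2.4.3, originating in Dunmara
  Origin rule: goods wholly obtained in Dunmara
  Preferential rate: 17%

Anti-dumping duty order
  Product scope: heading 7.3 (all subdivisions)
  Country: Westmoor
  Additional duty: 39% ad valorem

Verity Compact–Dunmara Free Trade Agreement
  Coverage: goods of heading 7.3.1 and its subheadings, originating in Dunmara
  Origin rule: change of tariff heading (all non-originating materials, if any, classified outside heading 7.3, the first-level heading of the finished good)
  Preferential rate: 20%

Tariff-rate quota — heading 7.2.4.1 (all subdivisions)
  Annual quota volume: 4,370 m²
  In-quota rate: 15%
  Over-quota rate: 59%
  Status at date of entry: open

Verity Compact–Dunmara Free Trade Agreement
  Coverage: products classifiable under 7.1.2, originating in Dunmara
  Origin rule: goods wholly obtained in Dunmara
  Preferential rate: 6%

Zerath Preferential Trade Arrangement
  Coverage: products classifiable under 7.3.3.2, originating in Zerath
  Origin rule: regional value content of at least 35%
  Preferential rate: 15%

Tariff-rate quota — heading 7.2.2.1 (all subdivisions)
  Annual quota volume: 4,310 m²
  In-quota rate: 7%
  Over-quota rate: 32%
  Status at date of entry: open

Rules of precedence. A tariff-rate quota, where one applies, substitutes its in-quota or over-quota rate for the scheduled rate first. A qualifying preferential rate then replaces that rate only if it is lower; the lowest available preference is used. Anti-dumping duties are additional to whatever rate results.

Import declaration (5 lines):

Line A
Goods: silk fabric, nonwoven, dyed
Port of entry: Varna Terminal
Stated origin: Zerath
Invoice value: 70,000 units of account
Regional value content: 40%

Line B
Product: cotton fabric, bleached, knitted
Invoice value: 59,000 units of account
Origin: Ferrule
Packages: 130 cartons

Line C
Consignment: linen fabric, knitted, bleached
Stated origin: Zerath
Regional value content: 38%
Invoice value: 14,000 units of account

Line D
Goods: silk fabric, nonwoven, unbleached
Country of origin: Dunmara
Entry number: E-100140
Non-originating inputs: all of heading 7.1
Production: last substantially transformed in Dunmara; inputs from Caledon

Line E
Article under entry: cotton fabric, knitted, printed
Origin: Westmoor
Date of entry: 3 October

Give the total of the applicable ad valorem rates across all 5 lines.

Line A: silk → 7.3; nonwoven → 7.3.1; dyed → 7.3.1.4. Scheduled 8%. Zerath agreement on 7.3.3.2: 7.3.1.4 not covered. → 8%.
Line B: cotton → 7.1; knitted → 7.1.2; bleached → 7.1.2.1. Scheduled 8%. No special measure applies. → 8%.
Line C: linen → 7.2; knitted → 7.2.2; bleached → 7.2.2.2. Scheduled 30%. Zerath agreement on 7.3.3.2: 7.2.2.2 not covered. → 30%.
Line D: silk → 7.3; nonwoven → 7.3.1; unbleached → 7.3.1.3. Scheduled 26%. Dunmara agreement on 7.2.4.3: 7.3.1.3 not covered; Dunmara agreement on 7.3.1: CTH met → 20% available; Dunmara agreement on 7.1.2: 7.3.1.3 not covered; preferential 20%. → 20%.
Line E: cotton → 7.1; knitted → 7.1.2; printed → 7.1.2.2. Scheduled 7%. No special measure applies. → 7%.
Sum: 8% + 8% + 30% + 20% + 7% = 73%.

73%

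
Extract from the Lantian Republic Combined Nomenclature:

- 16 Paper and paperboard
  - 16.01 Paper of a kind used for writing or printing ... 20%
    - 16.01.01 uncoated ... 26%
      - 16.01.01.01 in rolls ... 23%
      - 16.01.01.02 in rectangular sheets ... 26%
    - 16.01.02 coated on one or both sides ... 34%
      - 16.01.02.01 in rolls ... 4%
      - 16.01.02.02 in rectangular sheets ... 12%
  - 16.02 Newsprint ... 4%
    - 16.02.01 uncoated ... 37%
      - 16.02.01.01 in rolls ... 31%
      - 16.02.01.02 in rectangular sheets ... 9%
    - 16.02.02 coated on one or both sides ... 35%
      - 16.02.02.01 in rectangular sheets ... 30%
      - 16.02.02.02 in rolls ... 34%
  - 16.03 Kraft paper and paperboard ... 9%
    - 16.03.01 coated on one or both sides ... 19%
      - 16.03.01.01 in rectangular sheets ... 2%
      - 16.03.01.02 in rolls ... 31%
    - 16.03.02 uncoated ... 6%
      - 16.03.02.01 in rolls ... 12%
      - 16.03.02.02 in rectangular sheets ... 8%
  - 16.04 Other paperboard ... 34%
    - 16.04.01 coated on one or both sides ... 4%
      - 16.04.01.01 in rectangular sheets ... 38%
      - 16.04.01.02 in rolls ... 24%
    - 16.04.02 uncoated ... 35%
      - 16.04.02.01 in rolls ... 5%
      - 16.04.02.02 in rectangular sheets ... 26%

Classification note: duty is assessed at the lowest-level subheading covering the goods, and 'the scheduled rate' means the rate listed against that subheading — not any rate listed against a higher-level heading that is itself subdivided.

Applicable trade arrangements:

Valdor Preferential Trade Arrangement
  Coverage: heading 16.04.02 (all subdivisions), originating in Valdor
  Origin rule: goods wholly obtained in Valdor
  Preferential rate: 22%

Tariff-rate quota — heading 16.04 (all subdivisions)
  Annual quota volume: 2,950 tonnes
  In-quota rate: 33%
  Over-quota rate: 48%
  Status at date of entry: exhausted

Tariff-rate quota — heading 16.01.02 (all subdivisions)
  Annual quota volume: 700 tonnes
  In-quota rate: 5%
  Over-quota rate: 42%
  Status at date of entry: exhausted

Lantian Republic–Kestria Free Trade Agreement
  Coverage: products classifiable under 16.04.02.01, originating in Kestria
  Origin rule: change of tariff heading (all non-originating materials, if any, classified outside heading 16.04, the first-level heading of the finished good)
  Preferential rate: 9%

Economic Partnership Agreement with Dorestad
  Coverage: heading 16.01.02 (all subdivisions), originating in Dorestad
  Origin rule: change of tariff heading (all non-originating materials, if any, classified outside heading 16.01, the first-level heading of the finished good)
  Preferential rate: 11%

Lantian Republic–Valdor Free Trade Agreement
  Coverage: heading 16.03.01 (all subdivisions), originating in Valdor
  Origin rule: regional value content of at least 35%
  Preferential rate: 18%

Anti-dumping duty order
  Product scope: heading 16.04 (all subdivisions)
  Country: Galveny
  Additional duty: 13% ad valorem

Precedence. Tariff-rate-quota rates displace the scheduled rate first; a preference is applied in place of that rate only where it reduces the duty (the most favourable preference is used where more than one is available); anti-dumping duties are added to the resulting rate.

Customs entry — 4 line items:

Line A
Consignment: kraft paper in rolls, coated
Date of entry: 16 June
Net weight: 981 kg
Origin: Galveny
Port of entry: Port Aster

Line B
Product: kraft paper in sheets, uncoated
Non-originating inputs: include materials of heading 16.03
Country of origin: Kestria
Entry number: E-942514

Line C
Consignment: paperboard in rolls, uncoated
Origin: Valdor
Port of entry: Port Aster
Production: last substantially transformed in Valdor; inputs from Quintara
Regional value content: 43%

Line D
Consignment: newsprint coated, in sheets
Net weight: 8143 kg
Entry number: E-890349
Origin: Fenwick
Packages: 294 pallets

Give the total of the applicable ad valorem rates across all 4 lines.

117%

Line A: kraft paper → 16.03; coated → 16.03.01; in rolls → 16.03.01.02. Scheduled 31%. No special measure applies. → 31%.
Line B: kraft paper → 16.03; uncoated → 16.03.02; in sheets → 16.03.02.02. Scheduled 8%. Kestria agreement on 16.04.02.01: 16.03.02.02 not covered. → 8%.
Line C: paperboard → 16.04; uncoated → 16.04.02; in rolls → 16.04.02.01. Scheduled 5%. quota on 16.04 exhausted → over-quota 48%; Valdor agreement on 16.04.02: not wholly obtained; Valdor agreement on 16.03.01: 16.04.02.01 not covered. → 48%.
Line D: newsprint → 16.02; coated → 16.02.02; in sheets → 16.02.02.01. Scheduled 30%. No special measure applies. → 30%.
Sum: 31% + 8% + 48% + 30% = 117%.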